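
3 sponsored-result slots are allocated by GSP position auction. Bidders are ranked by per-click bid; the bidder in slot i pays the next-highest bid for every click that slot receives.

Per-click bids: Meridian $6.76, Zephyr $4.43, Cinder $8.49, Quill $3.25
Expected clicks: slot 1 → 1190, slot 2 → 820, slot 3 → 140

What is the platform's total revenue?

Sorting advertisers: $8.49 (Cinder) > $6.76 (Meridian) > $4.43 (Zephyr) > $3.25 (Quill)
Slot 1: Cinder pays $6.76 × 1190 = $8044.40
Slot 2: Meridian pays $4.43 × 820 = $3632.60
Slot 3: Zephyr pays $3.25 × 140 = $455.00
Total = $12132.00

Total revenue: $12132.00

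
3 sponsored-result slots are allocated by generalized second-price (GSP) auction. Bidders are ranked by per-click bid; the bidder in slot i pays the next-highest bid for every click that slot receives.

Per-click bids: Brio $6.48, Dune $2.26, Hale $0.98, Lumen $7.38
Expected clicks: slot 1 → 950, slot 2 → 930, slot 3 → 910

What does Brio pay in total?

Brio pays $2101.80

Per-click bids in order: $7.38 (Lumen) > $6.48 (Brio) > $2.26 (Dune) > $0.98 (Hale)
Brio holds slot 2 → pays next bid $2.26 × 930 clicks = $2101.80.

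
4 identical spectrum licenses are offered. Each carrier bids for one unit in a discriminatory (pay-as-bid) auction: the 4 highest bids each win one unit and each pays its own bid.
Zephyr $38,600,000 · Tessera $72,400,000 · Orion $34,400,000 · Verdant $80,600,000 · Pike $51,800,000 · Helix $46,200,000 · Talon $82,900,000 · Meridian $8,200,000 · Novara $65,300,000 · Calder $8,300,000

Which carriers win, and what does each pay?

Talon $82,900,000, Verdant $80,600,000, Tessera $72,400,000, Novara $65,300,000

Ordering the bids: 82,900,000 (Talon), 80,600,000 (Verdant), 72,400,000 (Tessera), 65,300,000 (Novara), 51,800,000 (Pike), 46,200,000 (Helix), …
Winners (4 units): Talon, Verdant, Tessera, Novara.
Each winner pays its own bid: Talon $82,900,000, Verdant $80,600,000, Tessera $72,400,000, Novara $65,300,000.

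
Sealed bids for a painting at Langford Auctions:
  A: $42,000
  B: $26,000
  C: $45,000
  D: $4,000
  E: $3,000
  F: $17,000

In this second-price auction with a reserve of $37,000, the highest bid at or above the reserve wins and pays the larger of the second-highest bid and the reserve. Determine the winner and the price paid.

C pays $42,000

Bids in order: 45,000 (C) > 42,000 (A) > 26,000 (B) > 17,000 (F) > 4,000 (D) > 3,000 (E)
C has the top bid at or above the reserve ($45,000).
Second-highest bid $42,000 exceeds the reserve $37,000 → payment $42,000.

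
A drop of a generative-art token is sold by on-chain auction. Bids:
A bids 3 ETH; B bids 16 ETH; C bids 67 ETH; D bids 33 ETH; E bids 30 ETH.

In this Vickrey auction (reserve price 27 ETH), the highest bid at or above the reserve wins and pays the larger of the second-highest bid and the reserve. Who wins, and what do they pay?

C pays 33 ETH

Rule: the highest bid at or above the reserve wins and pays the larger of the second-highest bid and the reserve.
Sorting bids: 67 (C) > 33 (D) > 30 (E) > 16 (B) > 3 (A)
Highest eligible bid: C at 67 ETH.
max(second-highest 33 ETH, reserve 27 ETH) = 33 ETH; the reserve does not bind.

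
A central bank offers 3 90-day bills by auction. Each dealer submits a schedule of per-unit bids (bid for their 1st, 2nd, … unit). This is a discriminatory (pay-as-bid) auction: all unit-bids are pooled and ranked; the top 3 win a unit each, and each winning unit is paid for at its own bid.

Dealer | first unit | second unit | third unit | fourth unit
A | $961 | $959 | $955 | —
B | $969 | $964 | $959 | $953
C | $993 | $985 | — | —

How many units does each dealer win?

B 1, C 2

Merging the schedules and taking the best 3: 993 (C-1), 985 (C-2), 969 (B-1)
Next rejected bid: $964 (not a price — pay-as-bid).
Allocation: B 1, C 2.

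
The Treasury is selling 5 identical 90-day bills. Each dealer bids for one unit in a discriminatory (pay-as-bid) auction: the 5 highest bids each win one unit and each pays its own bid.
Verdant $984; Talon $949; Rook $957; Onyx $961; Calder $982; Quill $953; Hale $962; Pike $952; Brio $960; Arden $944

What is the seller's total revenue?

Sorting: 984 (Verdant), 982 (Calder), 962 (Hale), 961 (Onyx), 960 (Brio), 957 (Rook), 953 (Quill), …
The 5 highest are Verdant, Calder, Hale, Onyx, Brio.
Total revenue = 984 + 982 + 962 + 961 + 960 = $4,849.

Total revenue: $4,849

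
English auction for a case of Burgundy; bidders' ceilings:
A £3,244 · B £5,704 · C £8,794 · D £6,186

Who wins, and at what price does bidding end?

Rule: the price rises until one bidder remains; the winner pays the price at which the last rival dropped out.
Limits ranked: 8,794 (C) > 6,186 (D) > 5,704 (B) > 3,244 (A)
Once the price passes £6,186, only C is left; the hammer falls at D's limit of £6,186.

C wins at £6,186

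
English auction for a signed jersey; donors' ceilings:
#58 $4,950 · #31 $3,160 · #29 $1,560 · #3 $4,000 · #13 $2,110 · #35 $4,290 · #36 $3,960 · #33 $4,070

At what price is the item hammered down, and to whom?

Rule: the price rises until one bidder remains; the winner pays the price at which the last rival dropped out.
Limits in order: 4,950 (#58) > 4,290 (#35) > 4,070 (#33) > 4,000 (#3) > 3,960 (#36) > 3,160 (#31) > …
#35 is the last rival to drop out, at $4,290; #58 remains and wins at that price.

#58 wins at $4,290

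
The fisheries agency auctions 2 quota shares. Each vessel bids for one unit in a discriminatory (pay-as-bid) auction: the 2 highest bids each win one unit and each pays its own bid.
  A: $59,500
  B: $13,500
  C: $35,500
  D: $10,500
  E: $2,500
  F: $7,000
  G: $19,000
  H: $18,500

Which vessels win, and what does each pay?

Bids ranked high→low: 59,500 (A), 35,500 (C), 19,000 (G), 18,500 (H), …
Top 2: A, C.
Each winner pays its own bid: A $59,500, C $35,500.

A $59,500, C $35,500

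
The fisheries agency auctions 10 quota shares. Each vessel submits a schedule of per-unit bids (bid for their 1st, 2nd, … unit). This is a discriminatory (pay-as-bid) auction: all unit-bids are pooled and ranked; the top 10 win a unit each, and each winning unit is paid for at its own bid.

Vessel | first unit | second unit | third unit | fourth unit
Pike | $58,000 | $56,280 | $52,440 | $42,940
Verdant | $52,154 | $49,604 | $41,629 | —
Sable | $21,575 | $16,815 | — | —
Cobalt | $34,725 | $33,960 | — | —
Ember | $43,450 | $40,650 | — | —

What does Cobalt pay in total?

All unit-bids, highest first — top 10: 58,000 (Pike-1), 56,280 (Pike-2), 52,440 (Pike-3), 52,154 (Verdant-1), 49,604 (Verdant-2), 43,450 (Ember-1), 42,940 (Pike-4), 41,629 (Verdant-3), 40,650 (Ember-2), 34,725 (Cobalt-1)
Next rejected bid: $33,960 (not a price — pay-as-bid).
Cobalt's winning unit-bids: 34,725 = $34,725.

Cobalt pays $34,725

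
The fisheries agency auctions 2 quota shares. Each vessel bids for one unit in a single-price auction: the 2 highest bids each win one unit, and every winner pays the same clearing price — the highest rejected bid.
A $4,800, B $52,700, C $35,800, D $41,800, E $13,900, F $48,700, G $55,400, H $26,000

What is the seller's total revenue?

Bids ranked high→low: 55,400 (G), 52,700 (B), 48,700 (F), 41,800 (D), …
Top 2: G, B.
Clearing price = highest rejected bid = $48,700.
Total revenue = 2 × $48,700 = $97,400.

Total revenue: $97,400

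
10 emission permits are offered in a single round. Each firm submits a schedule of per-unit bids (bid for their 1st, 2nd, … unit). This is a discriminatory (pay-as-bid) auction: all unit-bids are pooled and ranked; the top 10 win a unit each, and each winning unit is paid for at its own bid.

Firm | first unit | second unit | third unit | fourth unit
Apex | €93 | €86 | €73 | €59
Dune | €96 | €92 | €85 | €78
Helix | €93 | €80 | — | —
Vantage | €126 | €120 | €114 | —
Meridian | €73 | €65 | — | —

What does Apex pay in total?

Apex pays €179

Merging the schedules and taking the best 10: 126 (Vantage-1), 120 (Vantage-2), 114 (Vantage-3), 96 (Dune-1), 93 (Apex-1), 93 (Helix-1), 92 (Dune-2), 86 (Apex-2), 85 (Dune-3), 80 (Helix-2)
Next rejected bid: €78 (not a price — pay-as-bid).
Apex's winning unit-bids: 93 + 86 = €179.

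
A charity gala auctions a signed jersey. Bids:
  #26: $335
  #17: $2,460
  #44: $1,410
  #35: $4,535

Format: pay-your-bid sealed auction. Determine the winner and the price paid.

#35 pays $4,535

Bids in order: 4,535 (#35) > 2,460 (#17) > 1,410 (#44) > 335 (#26)
#35 has the highest bid and pays exactly that: $4,535.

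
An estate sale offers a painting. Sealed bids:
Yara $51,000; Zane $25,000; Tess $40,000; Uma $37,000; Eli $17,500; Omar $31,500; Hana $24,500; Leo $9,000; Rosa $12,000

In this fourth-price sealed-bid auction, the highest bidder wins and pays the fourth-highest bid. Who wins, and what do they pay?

Rule: the highest bidder wins and pays the fourth-highest bid.
Sorting bids: 51,000 (Yara) > 40,000 (Tess) > 37,000 (Uma) > 31,500 (Omar) > 25,000 (Zane) > 24,500 (Hana) > …
Yara wins; payment is bid #4 in the ranking = $31,500.

Yara pays $31,500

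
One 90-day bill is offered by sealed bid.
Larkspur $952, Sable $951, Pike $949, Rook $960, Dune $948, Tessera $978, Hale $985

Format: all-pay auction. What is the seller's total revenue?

Total revenue: $6,723

Rule: the highest bidder wins the item, but every bidder pays their own bid.
Sorting bids: 985 (Hale) > 978 (Tessera) > 960 (Rook) > 952 (Larkspur) > 951 (Sable) > 949 (Pike) > …
Hale wins with the top bid; all bids are sunk regardless.
Every bidder forfeits their bid regardless of winning.
Revenue = 952 + 951 + 949 + 960 + 948 + 978 + 985 = $6,723.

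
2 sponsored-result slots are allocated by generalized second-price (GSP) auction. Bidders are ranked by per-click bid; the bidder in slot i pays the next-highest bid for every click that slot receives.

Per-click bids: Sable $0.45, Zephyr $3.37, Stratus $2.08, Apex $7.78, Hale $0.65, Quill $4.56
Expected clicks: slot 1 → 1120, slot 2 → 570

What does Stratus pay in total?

Stratus pays $0.00

Per-click bids in order: $7.78 (Apex) > $4.56 (Quill) > $3.37 (Zephyr) > …
Stratus ranks below slot 2 → no slot, pays nothing.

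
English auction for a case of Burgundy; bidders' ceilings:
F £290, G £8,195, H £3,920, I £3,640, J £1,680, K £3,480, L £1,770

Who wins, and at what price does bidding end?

Open ascending-bid auction: the price rises until one bidder remains; the winner pays the price at which the last rival dropped out.
Limits ranked: 8,195 (G) > 3,920 (H) > 3,640 (I) > 3,480 (K) > 1,770 (L) > 1,680 (J) > …
Once the price passes £3,920, only G is left; the hammer falls at H's limit of £3,920.

G wins at £3,920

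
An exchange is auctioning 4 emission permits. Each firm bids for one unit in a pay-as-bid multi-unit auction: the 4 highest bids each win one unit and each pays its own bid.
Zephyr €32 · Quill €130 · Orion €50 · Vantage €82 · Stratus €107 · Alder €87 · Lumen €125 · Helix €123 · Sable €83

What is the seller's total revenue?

Bids ranked high→low: 130 (Quill), 125 (Lumen), 123 (Helix), 107 (Stratus), 87 (Alder), 83 (Sable), …
Winners (4 units): Quill, Lumen, Helix, Stratus.
Total revenue = 130 + 125 + 123 + 107 = €485.

Total revenue: €485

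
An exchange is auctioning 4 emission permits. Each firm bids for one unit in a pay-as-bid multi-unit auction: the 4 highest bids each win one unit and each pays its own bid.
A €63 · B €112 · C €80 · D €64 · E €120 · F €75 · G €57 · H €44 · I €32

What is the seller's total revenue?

Total revenue: €387

Bids ranked high→low: 120 (E), 112 (B), 80 (C), 75 (F), 64 (D), 63 (A), …
Winners (4 units): E, B, C, F.
Total revenue = 120 + 112 + 80 + 75 = €387.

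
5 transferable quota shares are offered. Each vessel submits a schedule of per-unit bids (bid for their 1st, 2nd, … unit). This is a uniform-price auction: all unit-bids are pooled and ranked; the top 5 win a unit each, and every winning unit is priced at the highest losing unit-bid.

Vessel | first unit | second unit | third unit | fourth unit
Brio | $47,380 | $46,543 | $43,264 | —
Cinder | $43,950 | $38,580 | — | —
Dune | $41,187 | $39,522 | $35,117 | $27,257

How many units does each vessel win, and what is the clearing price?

All unit-bids, highest first — top 5: 47,380 (Brio-1), 46,543 (Brio-2), 43,950 (Cinder-1), 43,264 (Brio-3), 41,187 (Dune-1)
Highest rejected unit-bid = $39,522.
Allocation: Brio 3, Cinder 1, Dune 1.

Brio 3, Cinder 1, Dune 1; clearing price $39,522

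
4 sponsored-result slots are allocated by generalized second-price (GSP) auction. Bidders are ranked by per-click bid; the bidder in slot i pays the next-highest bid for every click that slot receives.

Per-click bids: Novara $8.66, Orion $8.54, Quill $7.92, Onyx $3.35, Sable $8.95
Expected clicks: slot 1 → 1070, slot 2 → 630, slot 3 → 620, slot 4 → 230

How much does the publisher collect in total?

Per-click bids in order: $8.95 (Sable) > $8.66 (Novara) > $8.54 (Orion) > $7.92 (Quill) > $3.35 (Onyx)
Slot 1: Sable pays $8.66 × 1070 = $9266.20
Slot 2: Novara pays $8.54 × 630 = $5380.20
Slot 3: Orion pays $7.92 × 620 = $4910.40
Slot 4: Quill pays $3.35 × 230 = $770.50
Total = $20327.30

Total revenue: $20327.30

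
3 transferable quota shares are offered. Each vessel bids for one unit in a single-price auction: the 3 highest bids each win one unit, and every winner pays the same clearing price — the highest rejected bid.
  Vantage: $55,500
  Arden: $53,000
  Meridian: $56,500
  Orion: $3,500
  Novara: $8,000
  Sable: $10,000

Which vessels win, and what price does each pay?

Meridian, Vantage, Arden; each pays $10,000

Bids ranked high→low: 56,500 (Meridian), 55,500 (Vantage), 53,000 (Arden), 10,000 (Sable), 8,000 (Novara), …
Winners (3 units): Meridian, Vantage, Arden.
Clearing price = highest rejected bid = $10,000.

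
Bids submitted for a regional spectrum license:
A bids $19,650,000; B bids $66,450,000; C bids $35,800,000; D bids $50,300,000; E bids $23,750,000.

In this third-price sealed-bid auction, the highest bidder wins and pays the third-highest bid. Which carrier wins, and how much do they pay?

B pays $35,800,000

Rule: the highest bidder wins and pays the third-highest bid.
Bids ranked: 66,450,000 (B) > 50,300,000 (D) > 35,800,000 (C) > 23,750,000 (E) > 19,650,000 (A)
B is highest; pays the third-highest bid, $35,800,000.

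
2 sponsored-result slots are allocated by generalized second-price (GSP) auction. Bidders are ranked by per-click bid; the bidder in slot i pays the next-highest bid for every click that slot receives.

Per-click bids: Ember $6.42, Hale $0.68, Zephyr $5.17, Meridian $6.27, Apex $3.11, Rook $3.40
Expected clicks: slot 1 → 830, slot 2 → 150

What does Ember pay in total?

Ember pays $5204.10

Ranked by bid: $6.42 (Ember) > $6.27 (Meridian) > $5.17 (Zephyr) > …
Ember holds slot 1 → pays next bid $6.27 × 830 clicks = $5204.10.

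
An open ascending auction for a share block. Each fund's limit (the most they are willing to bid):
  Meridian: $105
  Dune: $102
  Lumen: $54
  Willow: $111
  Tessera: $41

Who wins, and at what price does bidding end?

Willow wins at $105

Rule: the price rises until one bidder remains; the winner pays the price at which the last rival dropped out.
Limits ranked: 111 (Willow) > 105 (Meridian) > 102 (Dune) > 54 (Lumen) > 41 (Tessera)
Meridian is the last rival to drop out, at $105; Willow remains and wins at that price.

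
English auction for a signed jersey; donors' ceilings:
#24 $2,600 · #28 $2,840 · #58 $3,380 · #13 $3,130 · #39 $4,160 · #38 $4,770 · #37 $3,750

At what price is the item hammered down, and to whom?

Rule: the price rises until one bidder remains; the winner pays the price at which the last rival dropped out.
Sorting limits: 4,770 (#38) > 4,160 (#39) > 3,750 (#37) > 3,380 (#58) > 3,130 (#13) > 2,840 (#28) > …
#39 is the last rival to drop out, at $4,160; #38 remains and wins at that price.

#38 wins at $4,160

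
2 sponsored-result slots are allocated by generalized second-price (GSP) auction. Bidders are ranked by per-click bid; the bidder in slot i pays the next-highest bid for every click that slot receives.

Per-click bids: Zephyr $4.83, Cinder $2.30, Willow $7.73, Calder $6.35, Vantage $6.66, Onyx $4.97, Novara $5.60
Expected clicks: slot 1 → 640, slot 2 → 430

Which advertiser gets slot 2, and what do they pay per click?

Vantage; $6.35 per click

Ranked by bid: $7.73 (Willow) > $6.66 (Vantage) > $6.35 (Calder) > …
Slot 2 goes to the second-ranked bidder, Vantage, who pays the next bid down: $6.35/click.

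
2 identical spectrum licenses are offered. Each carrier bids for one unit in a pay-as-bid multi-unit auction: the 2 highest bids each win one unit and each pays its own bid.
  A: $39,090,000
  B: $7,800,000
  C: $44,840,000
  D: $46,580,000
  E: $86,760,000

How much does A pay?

A pays $0

Bids ranked high→low: 86,760,000 (E), 46,580,000 (D), 44,840,000 (C), 39,090,000 (A), …
The 2 highest are E, D.
A does not win → $0.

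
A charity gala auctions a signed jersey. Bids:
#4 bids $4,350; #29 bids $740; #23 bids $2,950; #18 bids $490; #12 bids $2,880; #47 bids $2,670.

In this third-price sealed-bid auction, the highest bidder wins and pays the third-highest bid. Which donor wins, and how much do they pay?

#4 pays $2,880

Sorting bids: 4,350 (#4) > 2,950 (#23) > 2,880 (#12) > 2,670 (#47) > 740 (#29) > 490 (#18)
#4 wins; payment is bid #3 in the ranking = $2,880.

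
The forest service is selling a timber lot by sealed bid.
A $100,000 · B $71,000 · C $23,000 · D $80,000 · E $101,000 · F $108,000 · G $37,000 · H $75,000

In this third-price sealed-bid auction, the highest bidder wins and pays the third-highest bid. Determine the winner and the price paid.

F pays $100,000

Bids in order: 108,000 (F) > 101,000 (E) > 100,000 (A) > 80,000 (D) > 75,000 (H) > 71,000 (B) > …
F is highest; pays the third-highest bid, $100,000.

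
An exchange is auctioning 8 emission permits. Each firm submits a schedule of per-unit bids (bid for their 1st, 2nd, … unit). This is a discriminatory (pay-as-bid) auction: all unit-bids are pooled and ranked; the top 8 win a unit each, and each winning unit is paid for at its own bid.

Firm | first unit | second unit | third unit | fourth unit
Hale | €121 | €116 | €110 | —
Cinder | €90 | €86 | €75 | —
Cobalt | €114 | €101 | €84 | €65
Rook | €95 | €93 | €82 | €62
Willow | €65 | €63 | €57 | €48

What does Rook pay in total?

Merging the schedules and taking the best 8: 121 (Hale-1), 116 (Hale-2), 114 (Cobalt-1), 110 (Hale-3), 101 (Cobalt-2), 95 (Rook-1), 93 (Rook-2), 90 (Cinder-1)
Next rejected bid: €86 (not a price — pay-as-bid).
Rook's winning unit-bids: 95 + 93 = €188.

Rook pays €188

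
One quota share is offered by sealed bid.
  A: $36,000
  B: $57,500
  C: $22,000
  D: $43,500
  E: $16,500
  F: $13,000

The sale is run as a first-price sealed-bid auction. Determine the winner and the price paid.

B pays $57,500

Sorting bids: 57,500 (B) > 43,500 (D) > 36,000 (A) > 22,000 (C) > 16,500 (E) > 13,000 (F)
B has the highest bid and pays exactly that: $57,500.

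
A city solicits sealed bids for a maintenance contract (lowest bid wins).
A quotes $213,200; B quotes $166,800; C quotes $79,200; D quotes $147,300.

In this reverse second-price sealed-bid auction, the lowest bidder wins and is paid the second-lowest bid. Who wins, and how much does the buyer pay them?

C is paid $147,300

Bids in order: 79,200 (C) < 147,300 (D) < 166,800 (B) < 213,200 (A)
C wins with the lowest bid; price is set by the runner-up at $147,300.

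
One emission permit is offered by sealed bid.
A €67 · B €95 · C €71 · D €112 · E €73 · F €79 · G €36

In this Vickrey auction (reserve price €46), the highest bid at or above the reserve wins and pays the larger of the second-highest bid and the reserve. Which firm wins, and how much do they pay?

D pays €95

Bids in order: 112 (D) > 95 (B) > 79 (F) > 73 (E) > 71 (C) > 67 (A) > …
Highest eligible bid: D at €112.
max(second-highest €95, reserve €46) = €95; the reserve does not bind.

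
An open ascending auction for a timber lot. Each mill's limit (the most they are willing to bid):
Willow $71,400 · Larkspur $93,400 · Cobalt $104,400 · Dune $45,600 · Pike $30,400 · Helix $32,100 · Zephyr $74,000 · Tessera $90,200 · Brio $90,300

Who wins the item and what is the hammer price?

Cobalt wins at $93,400

Limits in order: 104,400 (Cobalt) > 93,400 (Larkspur) > 90,300 (Brio) > 90,200 (Tessera) > 74,000 (Zephyr) > 71,400 (Willow) > …
Once the price passes $93,400, only Cobalt is left; the hammer falls at Larkspur's limit of $93,400.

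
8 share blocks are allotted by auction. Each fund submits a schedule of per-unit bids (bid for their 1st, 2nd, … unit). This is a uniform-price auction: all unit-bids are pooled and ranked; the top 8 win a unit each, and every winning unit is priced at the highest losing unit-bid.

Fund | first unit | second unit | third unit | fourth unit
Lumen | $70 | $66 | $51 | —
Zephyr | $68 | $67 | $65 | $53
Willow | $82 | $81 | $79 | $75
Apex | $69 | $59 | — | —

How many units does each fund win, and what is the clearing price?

All unit-bids, highest first — top 8: 82 (Willow-1), 81 (Willow-2), 79 (Willow-3), 75 (Willow-4), 70 (Lumen-1), 69 (Apex-1), 68 (Zephyr-1), 67 (Zephyr-2)
Highest rejected unit-bid = $66.
Allocation: Apex 1, Lumen 1, Willow 4, Zephyr 2.

Apex 1, Lumen 1, Willow 4, Zephyr 2; clearing price $66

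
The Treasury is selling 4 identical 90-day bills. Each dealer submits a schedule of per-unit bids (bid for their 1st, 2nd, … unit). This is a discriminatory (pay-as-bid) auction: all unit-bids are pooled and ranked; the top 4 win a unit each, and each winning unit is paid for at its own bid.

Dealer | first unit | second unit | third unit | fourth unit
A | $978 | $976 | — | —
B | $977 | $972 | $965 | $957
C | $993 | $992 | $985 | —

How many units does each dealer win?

Merging the schedules and taking the best 4: 993 (C-1), 992 (C-2), 985 (C-3), 978 (A-1)
Next rejected bid: $977 (not a price — pay-as-bid).
Allocation: A 1, C 3.

A 1, C 3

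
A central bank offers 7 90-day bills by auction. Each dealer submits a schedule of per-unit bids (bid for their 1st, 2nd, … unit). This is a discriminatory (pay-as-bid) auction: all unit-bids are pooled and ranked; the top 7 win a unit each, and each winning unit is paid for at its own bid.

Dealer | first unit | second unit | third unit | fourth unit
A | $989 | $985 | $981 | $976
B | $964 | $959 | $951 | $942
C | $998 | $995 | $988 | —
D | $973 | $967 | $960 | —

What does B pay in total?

B pays $0

Pooled unit-bids ranked (top 7): 998 (C-1), 995 (C-2), 989 (A-1), 988 (C-3), 985 (A-2), 981 (A-3), 976 (A-4)
Next rejected bid: $973 (not a price — pay-as-bid).
B wins no units.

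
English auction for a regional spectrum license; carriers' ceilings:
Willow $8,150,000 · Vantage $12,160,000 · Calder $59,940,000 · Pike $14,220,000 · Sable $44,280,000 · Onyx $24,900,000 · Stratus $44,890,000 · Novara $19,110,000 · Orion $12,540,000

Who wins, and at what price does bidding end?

Calder wins at $44,890,000

Limits ranked: 59,940,000 (Calder) > 44,890,000 (Stratus) > 44,280,000 (Sable) > 24,900,000 (Onyx) > 19,110,000 (Novara) > 14,220,000 (Pike) > …
Once the price passes $44,890,000, only Calder is left; the hammer falls at Stratus's limit of $44,890,000.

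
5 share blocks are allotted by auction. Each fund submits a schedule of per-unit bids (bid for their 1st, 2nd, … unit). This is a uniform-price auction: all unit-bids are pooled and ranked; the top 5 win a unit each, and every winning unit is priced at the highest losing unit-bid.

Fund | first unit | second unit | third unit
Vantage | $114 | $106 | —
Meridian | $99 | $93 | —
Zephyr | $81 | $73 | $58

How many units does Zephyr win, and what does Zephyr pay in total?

All unit-bids, highest first — top 5: 114 (Vantage-1), 106 (Vantage-2), 99 (Meridian-1), 93 (Meridian-2), 81 (Zephyr-1)
First bid not allocated: $73.
Zephyr wins 1 unit(s) at $73 each.

Zephyr: 1 unit, pays $73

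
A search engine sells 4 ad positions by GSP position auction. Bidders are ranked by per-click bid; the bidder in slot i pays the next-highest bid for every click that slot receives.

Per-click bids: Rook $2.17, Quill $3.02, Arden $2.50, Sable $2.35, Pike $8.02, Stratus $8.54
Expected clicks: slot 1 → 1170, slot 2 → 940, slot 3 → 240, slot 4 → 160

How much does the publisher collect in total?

Total revenue: $13198.20

Per-click bids in order: $8.54 (Stratus) > $8.02 (Pike) > $3.02 (Quill) > $2.50 (Arden) > $2.35 (Sable) > …
Slot 1: Stratus pays $8.02 × 1170 = $9383.40
Slot 2: Pike pays $3.02 × 940 = $2838.80
Slot 3: Quill pays $2.50 × 240 = $600.00
Slot 4: Arden pays $2.35 × 160 = $376.00
Total = $13198.20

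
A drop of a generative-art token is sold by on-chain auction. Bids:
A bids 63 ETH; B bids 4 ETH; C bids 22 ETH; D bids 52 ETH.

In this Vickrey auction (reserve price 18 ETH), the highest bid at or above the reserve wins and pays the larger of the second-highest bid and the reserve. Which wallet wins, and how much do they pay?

Bids ranked: 63 (A) > 52 (D) > 22 (C) > 4 (B)
Highest eligible bid: A at 63 ETH.
Second-highest bid 52 ETH exceeds the reserve 18 ETH → payment 52 ETH.

A pays 52 ETH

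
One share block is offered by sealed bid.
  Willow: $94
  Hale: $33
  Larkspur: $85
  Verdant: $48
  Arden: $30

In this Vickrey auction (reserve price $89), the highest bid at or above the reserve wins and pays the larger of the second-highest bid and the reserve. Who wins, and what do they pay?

Willow pays $89

Sorting bids: 94 (Willow) > 85 (Larkspur) > 48 (Verdant) > 33 (Hale) > 30 (Arden)
Willow has the top bid at or above the reserve ($94).
max(second-highest $85, reserve $89) = $89.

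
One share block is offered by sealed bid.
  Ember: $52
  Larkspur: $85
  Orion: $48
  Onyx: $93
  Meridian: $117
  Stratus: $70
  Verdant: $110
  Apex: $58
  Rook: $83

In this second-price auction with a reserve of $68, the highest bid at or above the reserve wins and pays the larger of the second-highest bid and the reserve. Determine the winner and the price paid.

Meridian pays $110

Sorting bids: 117 (Meridian) > 110 (Verdant) > 93 (Onyx) > 85 (Larkspur) > 83 (Rook) > 70 (Stratus) > …
Highest eligible bid: Meridian at $117.
max(second-highest $110, reserve $68) = $110; the reserve does not bind.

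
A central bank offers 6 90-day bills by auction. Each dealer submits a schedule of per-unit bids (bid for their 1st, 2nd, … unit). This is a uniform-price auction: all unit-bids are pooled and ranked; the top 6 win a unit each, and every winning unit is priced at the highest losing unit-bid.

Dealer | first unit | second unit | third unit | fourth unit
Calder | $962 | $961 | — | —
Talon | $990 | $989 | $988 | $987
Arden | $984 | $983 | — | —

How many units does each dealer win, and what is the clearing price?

Merging the schedules and taking the best 6: 990 (Talon-1), 989 (Talon-2), 988 (Talon-3), 987 (Talon-4), 984 (Arden-1), 983 (Arden-2)
Highest rejected unit-bid = $962.
Allocation: Arden 2, Talon 4.

Arden 2, Talon 4; clearing price $962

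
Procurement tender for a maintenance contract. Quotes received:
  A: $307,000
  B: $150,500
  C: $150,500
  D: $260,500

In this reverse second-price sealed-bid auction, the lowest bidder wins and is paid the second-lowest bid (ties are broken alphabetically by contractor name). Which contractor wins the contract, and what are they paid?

B is paid $150,500

Bids in order: 150,500 (B) < 150,500 (C) < 260,500 (D) < 307,000 (A)
B and C tie at $150,500; tie-break gives it to B.
B wins with the lowest bid; price is set by the runner-up at $150,500.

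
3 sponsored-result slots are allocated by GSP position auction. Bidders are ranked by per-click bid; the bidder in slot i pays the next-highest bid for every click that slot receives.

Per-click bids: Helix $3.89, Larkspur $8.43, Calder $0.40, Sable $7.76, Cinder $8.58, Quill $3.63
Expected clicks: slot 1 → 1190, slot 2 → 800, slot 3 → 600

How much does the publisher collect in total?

Per-click bids in order: $8.58 (Cinder) > $8.43 (Larkspur) > $7.76 (Sable) > $3.89 (Helix) > …
Slot 1: Cinder pays $8.43 × 1190 = $10031.70
Slot 2: Larkspur pays $7.76 × 800 = $6208.00
Slot 3: Sable pays $3.89 × 600 = $2334.00
Total = $18573.70

Total revenue: $18573.70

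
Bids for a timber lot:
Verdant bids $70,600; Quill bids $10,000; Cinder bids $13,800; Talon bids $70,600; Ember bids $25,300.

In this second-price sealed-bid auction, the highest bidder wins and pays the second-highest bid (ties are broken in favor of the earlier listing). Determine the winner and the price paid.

Verdant pays $70,600

Rule: the highest bidder wins and pays the second-highest bid.
Bids in order: 70,600 (Verdant) > 70,600 (Talon) > 25,300 (Ember) > 13,800 (Cinder) > 10,000 (Quill)
Tie at $70,600 → Verdant wins by tie-break.
Verdant is highest; pays the second-highest bid, $70,600.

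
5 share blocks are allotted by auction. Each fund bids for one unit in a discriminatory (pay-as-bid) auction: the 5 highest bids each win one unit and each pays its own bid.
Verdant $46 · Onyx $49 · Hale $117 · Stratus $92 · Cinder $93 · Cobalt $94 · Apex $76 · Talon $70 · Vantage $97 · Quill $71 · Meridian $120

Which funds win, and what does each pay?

Sorting: 120 (Meridian), 117 (Hale), 97 (Vantage), 94 (Cobalt), 93 (Cinder), 92 (Stratus), 76 (Apex), …
Top 5: Meridian, Hale, Vantage, Cobalt, Cinder.
Each winner pays its own bid: Meridian $120, Hale $117, Vantage $97, Cobalt $94, Cinder $93.

Meridian $120, Hale $117, Vantage $97, Cobalt $94, Cinder $93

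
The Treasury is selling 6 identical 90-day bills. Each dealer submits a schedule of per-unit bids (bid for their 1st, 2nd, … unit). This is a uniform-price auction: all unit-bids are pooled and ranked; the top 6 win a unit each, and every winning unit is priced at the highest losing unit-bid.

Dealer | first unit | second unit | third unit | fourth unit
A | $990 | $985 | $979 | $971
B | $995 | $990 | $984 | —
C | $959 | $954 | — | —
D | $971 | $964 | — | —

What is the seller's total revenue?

Total revenue: $5,826

All unit-bids, highest first — top 6: 995 (B-1), 990 (A-1), 990 (B-2), 985 (A-2), 984 (B-3), 979 (A-3)
First bid not allocated: $971.
Allocation: A 3, B 3. Every unit priced at $971.
Revenue = 6 × 971 = $5,826.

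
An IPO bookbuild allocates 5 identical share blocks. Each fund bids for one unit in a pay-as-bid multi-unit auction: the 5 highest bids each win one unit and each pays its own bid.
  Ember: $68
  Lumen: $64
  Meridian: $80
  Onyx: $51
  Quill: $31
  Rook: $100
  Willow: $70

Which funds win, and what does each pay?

Ordering the bids: 100 (Rook), 80 (Meridian), 70 (Willow), 68 (Ember), 64 (Lumen), 51 (Onyx), 31 (Quill)
The 5 highest are Rook, Meridian, Willow, Ember, Lumen.
Each winner pays its own bid: Rook $100, Meridian $80, Willow $70, Ember $68, Lumen $64.

Rook $100, Meridian $80, Willow $70, Ember $68, Lumen $64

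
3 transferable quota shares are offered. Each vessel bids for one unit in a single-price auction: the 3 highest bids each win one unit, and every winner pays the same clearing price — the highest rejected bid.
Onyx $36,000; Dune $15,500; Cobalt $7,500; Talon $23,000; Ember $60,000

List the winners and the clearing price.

Ember, Onyx, Talon; each pays $15,500

Sorting: 60,000 (Ember), 36,000 (Onyx), 23,000 (Talon), 15,500 (Dune), 7,500 (Cobalt)
Winners (3 units): Ember, Onyx, Talon.
First losing bid is Dune's $15,500, which sets the uniform price.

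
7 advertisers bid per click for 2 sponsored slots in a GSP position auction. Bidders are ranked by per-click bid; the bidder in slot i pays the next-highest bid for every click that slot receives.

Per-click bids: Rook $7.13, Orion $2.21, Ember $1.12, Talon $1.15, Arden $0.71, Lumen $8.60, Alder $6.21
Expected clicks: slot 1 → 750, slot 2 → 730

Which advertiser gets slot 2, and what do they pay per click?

Sorting advertisers: $8.60 (Lumen) > $7.13 (Rook) > $6.21 (Alder) > …
Slot 2 goes to the second-ranked bidder, Rook, who pays the next bid down: $6.21/click.

Rook; $6.21 per click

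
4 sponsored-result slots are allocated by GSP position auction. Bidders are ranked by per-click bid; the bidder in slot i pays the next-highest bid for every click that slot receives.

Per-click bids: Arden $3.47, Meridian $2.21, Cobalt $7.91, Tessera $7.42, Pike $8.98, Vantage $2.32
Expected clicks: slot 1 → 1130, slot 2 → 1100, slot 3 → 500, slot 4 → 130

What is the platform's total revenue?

Sorting advertisers: $8.98 (Pike) > $7.91 (Cobalt) > $7.42 (Tessera) > $3.47 (Arden) > $2.32 (Vantage) > …
Slot 1: Pike pays $7.91 × 1130 = $8938.30
Slot 2: Cobalt pays $7.42 × 1100 = $8162.00
Slot 3: Tessera pays $3.47 × 500 = $1735.00
Slot 4: Arden pays $2.32 × 130 = $301.60
Total = $19136.90

Total revenue: $19136.90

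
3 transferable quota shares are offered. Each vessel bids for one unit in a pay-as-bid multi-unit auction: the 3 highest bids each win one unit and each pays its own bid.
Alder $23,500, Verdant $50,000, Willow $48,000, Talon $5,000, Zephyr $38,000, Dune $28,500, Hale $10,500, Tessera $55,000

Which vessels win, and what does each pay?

Tessera $55,000, Verdant $50,000, Willow $48,000

Bids ranked high→low: 55,000 (Tessera), 50,000 (Verdant), 48,000 (Willow), 38,000 (Zephyr), 28,500 (Dune), …
The 3 highest are Tessera, Verdant, Willow.
Each winner pays its own bid: Tessera $55,000, Verdant $50,000, Willow $48,000.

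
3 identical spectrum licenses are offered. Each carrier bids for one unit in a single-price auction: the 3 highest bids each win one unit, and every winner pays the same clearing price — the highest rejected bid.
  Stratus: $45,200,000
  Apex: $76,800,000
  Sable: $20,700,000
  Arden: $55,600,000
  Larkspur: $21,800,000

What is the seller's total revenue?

Bids ranked high→low: 76,800,000 (Apex), 55,600,000 (Arden), 45,200,000 (Stratus), 21,800,000 (Larkspur), 20,700,000 (Sable)
Top 3: Apex, Arden, Stratus.
First losing bid is Larkspur's $21,800,000, which sets the uniform price.
Total revenue = 3 × $21,800,000 = $65,400,000.

Total revenue: $65,400,000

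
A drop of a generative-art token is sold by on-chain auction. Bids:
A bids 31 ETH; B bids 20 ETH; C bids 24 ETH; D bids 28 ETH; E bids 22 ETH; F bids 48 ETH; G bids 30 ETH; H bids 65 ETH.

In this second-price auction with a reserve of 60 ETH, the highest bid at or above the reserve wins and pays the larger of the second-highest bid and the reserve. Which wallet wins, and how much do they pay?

Second-price auction with a reserve of 60 ETH: the highest bid at or above the reserve wins and pays the larger of the second-highest bid and the reserve.
Bids in order: 65 (H) > 48 (F) > 31 (A) > 30 (G) > 28 (D) > 24 (C) > …
H has the top bid at or above the reserve (65 ETH).
max(second-highest 48 ETH, reserve 60 ETH) = 60 ETH.

H pays 60 ETH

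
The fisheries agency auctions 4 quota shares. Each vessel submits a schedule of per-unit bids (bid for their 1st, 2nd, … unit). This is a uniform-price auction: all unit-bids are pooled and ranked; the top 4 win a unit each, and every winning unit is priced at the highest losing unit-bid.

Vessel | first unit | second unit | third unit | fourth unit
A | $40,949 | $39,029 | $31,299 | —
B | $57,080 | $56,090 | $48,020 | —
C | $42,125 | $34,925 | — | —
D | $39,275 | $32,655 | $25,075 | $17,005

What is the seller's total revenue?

Total revenue: $163,796

All unit-bids, highest first — top 4: 57,080 (B-1), 56,090 (B-2), 48,020 (B-3), 42,125 (C-1)
First bid not allocated: $40,949.
Allocation: B 3, C 1. Every unit priced at $40,949.
Revenue = 4 × 40,949 = $163,796.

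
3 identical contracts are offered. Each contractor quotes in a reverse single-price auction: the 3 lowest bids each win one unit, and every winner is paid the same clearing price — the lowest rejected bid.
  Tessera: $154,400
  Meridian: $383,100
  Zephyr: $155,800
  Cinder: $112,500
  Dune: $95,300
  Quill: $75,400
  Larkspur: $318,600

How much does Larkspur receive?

Larkspur is paid $0

Sorting: 75,400 (Quill), 95,300 (Dune), 112,500 (Cinder), 154,400 (Tessera), 155,800 (Zephyr), …
Lowest 3: Quill, Dune, Cinder.
Lowest unsuccessful bid: $154,400 → clearing price.
Larkspur does not win → is paid $0.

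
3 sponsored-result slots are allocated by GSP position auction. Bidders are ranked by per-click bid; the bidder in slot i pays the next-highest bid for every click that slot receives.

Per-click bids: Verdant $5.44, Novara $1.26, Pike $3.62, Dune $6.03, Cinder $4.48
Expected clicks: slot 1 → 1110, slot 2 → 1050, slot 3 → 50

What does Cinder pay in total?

Per-click bids in order: $6.03 (Dune) > $5.44 (Verdant) > $4.48 (Cinder) > $3.62 (Pike) > …
Cinder holds slot 3 → pays next bid $3.62 × 50 clicks = $181.00.

Cinder pays $181.00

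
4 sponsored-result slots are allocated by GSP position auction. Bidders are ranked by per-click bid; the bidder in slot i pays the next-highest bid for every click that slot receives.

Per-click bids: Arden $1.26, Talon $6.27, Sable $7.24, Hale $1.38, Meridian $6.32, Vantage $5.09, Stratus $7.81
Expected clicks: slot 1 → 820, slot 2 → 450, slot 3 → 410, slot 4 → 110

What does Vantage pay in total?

Sorting advertisers: $7.81 (Stratus) > $7.24 (Sable) > $6.32 (Meridian) > $6.27 (Talon) > $5.09 (Vantage) > …
Vantage ranks below slot 4 → no slot, pays nothing.

Vantage pays $0.00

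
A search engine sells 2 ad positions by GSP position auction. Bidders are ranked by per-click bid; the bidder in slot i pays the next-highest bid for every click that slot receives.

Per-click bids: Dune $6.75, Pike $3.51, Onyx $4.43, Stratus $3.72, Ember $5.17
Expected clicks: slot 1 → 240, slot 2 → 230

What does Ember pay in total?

Ember pays $1018.90

Sorting advertisers: $6.75 (Dune) > $5.17 (Ember) > $4.43 (Onyx) > …
Ember holds slot 2 → pays next bid $4.43 × 230 clicks = $1018.90.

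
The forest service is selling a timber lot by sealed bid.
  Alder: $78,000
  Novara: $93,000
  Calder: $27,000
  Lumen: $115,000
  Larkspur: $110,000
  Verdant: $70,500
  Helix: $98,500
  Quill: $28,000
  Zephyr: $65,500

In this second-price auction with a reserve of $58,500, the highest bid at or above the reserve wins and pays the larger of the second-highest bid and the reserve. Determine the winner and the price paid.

Sorting bids: 115,000 (Lumen) > 110,000 (Larkspur) > 98,500 (Helix) > 93,000 (Novara) > 78,000 (Alder) > 70,500 (Verdant) > …
Lumen has the top bid at or above the reserve ($115,000).
Second-highest bid $110,000 exceeds the reserve $58,500 → payment $110,000.

Lumen pays $110,000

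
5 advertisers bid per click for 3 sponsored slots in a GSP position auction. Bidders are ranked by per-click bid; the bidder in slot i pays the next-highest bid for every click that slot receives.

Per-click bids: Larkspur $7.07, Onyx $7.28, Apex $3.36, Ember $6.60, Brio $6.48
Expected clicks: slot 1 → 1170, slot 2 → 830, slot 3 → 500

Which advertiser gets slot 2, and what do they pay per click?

Larkspur; $6.60 per click

Ranked by bid: $7.28 (Onyx) > $7.07 (Larkspur) > $6.60 (Ember) > $6.48 (Brio) > …
Slot 2 goes to the second-ranked bidder, Larkspur, who pays the next bid down: $6.60/click.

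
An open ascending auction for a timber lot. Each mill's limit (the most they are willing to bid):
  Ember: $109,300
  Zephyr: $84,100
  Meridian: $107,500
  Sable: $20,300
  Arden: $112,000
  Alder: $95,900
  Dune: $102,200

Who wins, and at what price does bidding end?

Rule: the price rises until one bidder remains; the winner pays the price at which the last rival dropped out.
Limits ranked: 112,000 (Arden) > 109,300 (Ember) > 107,500 (Meridian) > 102,200 (Dune) > 95,900 (Alder) > 84,100 (Zephyr) > …
Ember is the last rival to drop out, at $109,300; Arden remains and wins at that price.

Arden wins at $109,300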